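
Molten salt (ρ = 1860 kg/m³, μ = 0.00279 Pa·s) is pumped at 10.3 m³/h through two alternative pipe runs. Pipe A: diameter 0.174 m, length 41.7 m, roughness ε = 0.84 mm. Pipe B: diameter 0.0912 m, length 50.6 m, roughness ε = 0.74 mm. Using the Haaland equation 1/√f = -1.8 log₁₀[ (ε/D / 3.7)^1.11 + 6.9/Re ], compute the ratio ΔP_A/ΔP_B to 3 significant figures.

ΔP_A/ΔP_B ≈ 0.0307

Pipe A: V = Q/A = 0.002861/0.02378 = 0.1203 m/s; Re = 1.396e+04; ε/D = 0.00483; Haaland → f = 0.03547; ΔP_A = f(L/D)(ρV²/2) = 114.5 Pa.
Pipe B: V = Q/A = 0.002861/0.006533 = 0.438 m/s; Re = 2.663e+04; ε/D = 0.00811; Haaland → f = 0.03771; ΔP_B = f(L/D)(ρV²/2) = 3732 Pa.
ΔP_A/ΔP_B = 114.5/3732 = 0.0307.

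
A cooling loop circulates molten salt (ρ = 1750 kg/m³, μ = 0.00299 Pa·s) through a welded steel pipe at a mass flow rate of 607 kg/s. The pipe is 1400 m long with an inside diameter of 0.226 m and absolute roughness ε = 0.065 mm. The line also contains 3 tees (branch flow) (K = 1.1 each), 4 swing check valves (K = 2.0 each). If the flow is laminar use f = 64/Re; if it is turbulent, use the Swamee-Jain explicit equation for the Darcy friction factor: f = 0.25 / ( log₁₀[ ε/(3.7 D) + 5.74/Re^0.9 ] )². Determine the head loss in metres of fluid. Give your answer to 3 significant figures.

h_f ≈ 410 m

A = πD²/4 = π(0.226)²/4 = 0.04011 m²; mean velocity V = ṁ/(ρA) = 607/(1750 · 0.04011) = 8.647 m/s.
Reynolds number Re = ρVD/μ = 1750 · 8.647 · 0.226 / 0.00299 = 1.144e+06.
Re > 4000 → turbulent. Relative roughness ε/D = 6.5e-05/0.226 = 0.000288. Swamee-Jain: f = 0.25/(log₁₀[0.000288/3.7 + 5.74/1.144e+06^0.9])² = 0.25/(log₁₀[7.77e-05 + 2.02e-05])² = 0.25/(-4.009)² = 0.01556.
Total minor-loss coefficient ΣK = 3·1.1 + 4·2 = 11.3.
ΔP = [f·L/D + ΣK]·(ρV²/2) = [0.01556·1400/0.226 + 11.3]·(1750·8.647²/2) = [96.37 + 11.3]·6.542e+04 = 7.043e+06 Pa.
Head loss h_f = ΔP/(ρg) = 7.043e+06/(1750·9.81) = 410 m.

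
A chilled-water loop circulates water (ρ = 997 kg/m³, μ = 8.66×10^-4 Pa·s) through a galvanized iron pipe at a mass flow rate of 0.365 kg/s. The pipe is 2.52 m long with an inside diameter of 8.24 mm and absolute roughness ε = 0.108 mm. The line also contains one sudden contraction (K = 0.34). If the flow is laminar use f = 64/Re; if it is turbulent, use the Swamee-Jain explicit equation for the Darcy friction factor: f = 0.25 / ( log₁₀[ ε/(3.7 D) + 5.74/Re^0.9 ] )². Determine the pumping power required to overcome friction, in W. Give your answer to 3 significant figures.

P ≈ 115 W

A = πD²/4 = π(0.00824)²/4 = 5.333e-05 m²; mean velocity V = ṁ/(ρA) = 0.365/(997 · 5.333e-05) = 6.865 m/s.
Reynolds number Re = ρVD/μ = 997 · 6.865 · 0.00824 / 0.000866 = 6.513e+04.
Re > 4000 → turbulent. Relative roughness ε/D = 0.000108/0.00824 = 0.0131. Swamee-Jain: f = 0.25/(log₁₀[0.0131/3.7 + 5.74/6.513e+04^0.9])² = 0.25/(log₁₀[0.00354 + 0.000267])² = 0.25/(-2.419)² = 0.04272.
Total minor-loss coefficient ΣK = 1·0.34 = 0.34.
ΔP = [f·L/D + ΣK]·(ρV²/2) = [0.04272·2.52/0.00824 + 0.34]·(997·6.865²/2) = [13.06 + 0.34]·2.349e+04 = 3.149e+05 Pa.
Q = ṁ/ρ = 0.365/997 = 0.0003661 m³/s.
Pumping power P = QΔP = 0.0003661·3.149e+05 = 115.3 W = 115 W.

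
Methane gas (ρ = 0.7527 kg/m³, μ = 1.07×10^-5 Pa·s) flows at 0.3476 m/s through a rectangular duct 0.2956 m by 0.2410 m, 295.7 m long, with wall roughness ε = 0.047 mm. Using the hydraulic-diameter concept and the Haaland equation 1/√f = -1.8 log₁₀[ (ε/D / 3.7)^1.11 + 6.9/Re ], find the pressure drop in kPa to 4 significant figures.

Hydraulic diameter D_h = 4A/P = 4·(0.2956·0.241)/(2·(0.2956+0.241)) = 0.285/1.073 = 0.2655 m.
Re = ρVD_h/μ = 0.7527·0.3476·0.2655/1.07e-05 = 6493.
ε/D_h = 4.7e-05/0.2655 = 0.000177; Haaland gives 1/√f = -1.8 log₁₀[1.6e-05+0.00106] = 5.341, so f = 0.03506.
ΔP = f(L/D_h)(ρV²/2) = 0.03506·295.7/0.2655·0.04547 = 1.775 Pa.
ΔP = 0.001775 kPa.

ΔP ≈ 0.001775 kPa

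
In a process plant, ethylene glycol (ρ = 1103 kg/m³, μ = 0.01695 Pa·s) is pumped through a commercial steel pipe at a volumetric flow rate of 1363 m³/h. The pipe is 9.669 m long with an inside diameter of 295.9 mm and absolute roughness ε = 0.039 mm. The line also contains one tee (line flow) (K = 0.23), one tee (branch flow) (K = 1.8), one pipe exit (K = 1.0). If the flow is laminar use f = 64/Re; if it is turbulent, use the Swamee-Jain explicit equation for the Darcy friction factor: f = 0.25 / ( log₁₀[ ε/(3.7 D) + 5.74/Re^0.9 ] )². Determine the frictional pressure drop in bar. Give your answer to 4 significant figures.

ΔP ≈ 0.6073 bar

Q = 1363 m³/h = 1363/3600 = 0.3786 m³/s.
Cross-sectional area A = πD²/4 = π(0.2959)²/4 = 0.06877 m²; mean velocity V = Q/A = 0.3786/0.06877 = 5.506 m/s.
Reynolds number Re = ρVD/μ = 1103 · 5.506 · 0.2959 / 0.0169 = 1.06e+05.
Re > 4000 → turbulent. Relative roughness ε/D = 3.9e-05/0.2959 = 0.000132. Swamee-Jain: f = 0.25/(log₁₀[0.000132/3.7 + 5.74/1.06e+05^0.9])² = 0.25/(log₁₀[3.56e-05 + 0.000172])² = 0.25/(-3.682)² = 0.01844.
Total minor-loss coefficient ΣK = 1·0.23 + 1·1.8 + 1·1 = 3.03.
ΔP = [f·L/D + ΣK]·(ρV²/2) = [0.01844·9.669/0.2959 + 3.03]·(1103·5.506²/2) = [0.6025 + 3.03]·1.672e+04 = 6.073e+04 Pa.
ΔP = 6.073e+04 Pa = 0.6073 bar.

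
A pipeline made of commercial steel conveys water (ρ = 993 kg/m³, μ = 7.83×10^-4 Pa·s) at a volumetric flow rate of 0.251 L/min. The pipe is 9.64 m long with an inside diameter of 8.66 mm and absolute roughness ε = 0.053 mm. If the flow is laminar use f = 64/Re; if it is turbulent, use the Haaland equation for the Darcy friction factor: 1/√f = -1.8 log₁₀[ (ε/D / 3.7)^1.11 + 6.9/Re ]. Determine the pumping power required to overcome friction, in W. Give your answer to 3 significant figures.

P ≈ 9.57×10^-4 W

Q = 0.251 L/min = 0.251/60000 = 4.183e-06 m³/s.
Cross-sectional area A = πD²/4 = π(0.00866)²/4 = 5.89e-05 m²; mean velocity V = Q/A = 4.183e-06/5.89e-05 = 0.07102 m/s.
Reynolds number Re = ρVD/μ = 993 · 0.07102 · 0.00866 / 0.000783 = 780.
Re < 2300 → laminar flow, so f = 64/Re = 64/780 = 0.08205 (the turbulent correlation is not needed).
Darcy-Weisbach: ΔP = f(L/D)(ρV²/2) = 0.08205·(9.64/0.00866)·(993·0.07102²/2) = 0.08205·1113·2.504 = 228.7 Pa.
Pumping power P = QΔP = 4.183e-06·228.7 = 9.569×10^-4 W = 9.57×10^-4 W.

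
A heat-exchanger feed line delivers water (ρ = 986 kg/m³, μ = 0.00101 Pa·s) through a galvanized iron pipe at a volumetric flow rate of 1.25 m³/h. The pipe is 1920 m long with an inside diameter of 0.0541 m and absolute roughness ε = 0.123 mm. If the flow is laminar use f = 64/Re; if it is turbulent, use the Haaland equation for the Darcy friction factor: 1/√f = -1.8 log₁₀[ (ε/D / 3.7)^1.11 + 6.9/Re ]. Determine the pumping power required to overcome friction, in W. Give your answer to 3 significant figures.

Q = 1.25 m³/h = 1.25/3600 = 0.0003472 m³/s.
Cross-sectional area A = πD²/4 = π(0.0541)²/4 = 0.002299 m²; mean velocity V = Q/A = 0.0003472/0.002299 = 0.1511 m/s.
Reynolds number Re = ρVD/μ = 986 · 0.1511 · 0.0541 / 0.00101 = 7978.
Re > 4000 → turbulent. Relative roughness ε/D = 0.000123/0.0541 = 0.00227. Haaland: 1/√f = -1.8 log₁₀[(0.00227/3.7)^1.11 + 6.9/7978] = -1.8 log₁₀[0.000272 + 0.000865] = 5.299, so f = 0.03561.
Darcy-Weisbach: ΔP = f(L/D)(ρV²/2) = 0.03561·(1920/0.0541)·(986·0.1511²/2) = 0.03561·3.549e+04·11.25 = 1.421e+04 Pa.
Pumping power P = QΔP = 0.0003472·1.421e+04 = 4.936 W = 4.94 W.

P ≈ 4.94 W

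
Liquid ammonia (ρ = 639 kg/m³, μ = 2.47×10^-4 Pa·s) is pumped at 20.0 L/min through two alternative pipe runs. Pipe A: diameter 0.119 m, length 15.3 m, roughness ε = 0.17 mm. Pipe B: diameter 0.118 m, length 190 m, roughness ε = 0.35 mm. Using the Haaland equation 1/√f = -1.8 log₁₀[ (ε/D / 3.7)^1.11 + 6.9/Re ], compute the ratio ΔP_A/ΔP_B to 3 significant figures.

Pipe A: V = Q/A = 0.0003333/0.01112 = 0.02997 m/s; Re = 9227; ε/D = 0.00143; Haaland → f = 0.03338; ΔP_A = f(L/D)(ρV²/2) = 1.232 Pa.
Pipe B: V = Q/A = 0.0003333/0.01094 = 0.03048 m/s; Re = 9305; ε/D = 0.00297; Haaland → f = 0.03533; ΔP_B = f(L/D)(ρV²/2) = 16.89 Pa.
ΔP_A/ΔP_B = 1.232/16.89 = 0.0729.

ΔP_A/ΔP_B ≈ 0.0729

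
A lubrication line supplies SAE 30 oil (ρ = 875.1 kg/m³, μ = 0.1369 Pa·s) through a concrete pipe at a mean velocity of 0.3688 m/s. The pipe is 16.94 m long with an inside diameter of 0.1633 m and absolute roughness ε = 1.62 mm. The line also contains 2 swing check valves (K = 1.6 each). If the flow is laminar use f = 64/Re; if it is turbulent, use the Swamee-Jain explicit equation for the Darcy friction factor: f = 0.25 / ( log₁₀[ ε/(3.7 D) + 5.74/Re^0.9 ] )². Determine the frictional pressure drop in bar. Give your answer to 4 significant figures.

ΔP ≈ 0.01217 bar

Reynolds number Re = ρVD/μ = 875.1 · 0.3688 · 0.1633 / 0.137 = 385.
Re < 2300 → laminar flow, so f = 64/Re = 64/385 = 0.1662 (the turbulent correlation is not needed).
Total minor-loss coefficient ΣK = 2·1.6 = 3.2.
ΔP = [f·L/D + ΣK]·(ρV²/2) = [0.1662·16.94/0.1633 + 3.2]·(875.1·0.3688²/2) = [17.25 + 3.2]·59.51 = 1217 Pa.
ΔP = 1217 Pa = 0.01217 bar.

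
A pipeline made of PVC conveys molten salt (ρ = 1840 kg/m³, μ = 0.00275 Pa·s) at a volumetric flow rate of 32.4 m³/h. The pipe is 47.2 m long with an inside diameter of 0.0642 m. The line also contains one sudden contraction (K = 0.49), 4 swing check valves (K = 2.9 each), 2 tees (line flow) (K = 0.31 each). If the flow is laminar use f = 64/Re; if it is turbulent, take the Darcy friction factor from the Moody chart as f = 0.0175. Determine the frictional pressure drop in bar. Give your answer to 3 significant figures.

Q = 32.4 m³/h = 32.4/3600 = 0.009 m³/s.
Cross-sectional area A = πD²/4 = π(0.0642)²/4 = 0.003237 m²; mean velocity V = Q/A = 0.009/0.003237 = 2.78 m/s.
Reynolds number Re = ρVD/μ = 1840 · 2.78 · 0.0642 / 0.00275 = 1.194e+05.
Re > 4000 → turbulent; use the Moody-chart value f = 0.0175.
Total minor-loss coefficient ΣK = 1·0.49 + 4·2.9 + 2·0.31 = 12.7.
ΔP = [f·L/D + ΣK]·(ρV²/2) = [0.0175·47.2/0.0642 + 12.7]·(1840·2.78²/2) = [12.87 + 12.7]·7111 = 1.819e+05 Pa.
ΔP = 1.819e+05 Pa = 1.82 bar.

ΔP ≈ 1.82 bar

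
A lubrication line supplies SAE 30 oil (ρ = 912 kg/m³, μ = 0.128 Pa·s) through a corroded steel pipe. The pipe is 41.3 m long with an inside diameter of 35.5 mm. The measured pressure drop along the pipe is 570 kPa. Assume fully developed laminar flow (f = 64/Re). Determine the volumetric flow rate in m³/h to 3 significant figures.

For laminar flow, f = 64/Re with Re = ρVD/μ, so Darcy-Weisbach reduces to ΔP = 32μLV/D². Solving for V: V = ΔP·D²/(32μL) = 5.7e+05·(0.0355)²/(32·0.128·41.3) = 4.246 m/s.
Check: Re = ρVD/μ = 912·4.246·0.0355/0.128 = 1074 < 2300, so the laminar assumption holds.
Q = V·A = 4.246·(π/4·0.0355²) = 0.004203 m³/s = 15.1 m³/h.

Q ≈ 15.1 m³/h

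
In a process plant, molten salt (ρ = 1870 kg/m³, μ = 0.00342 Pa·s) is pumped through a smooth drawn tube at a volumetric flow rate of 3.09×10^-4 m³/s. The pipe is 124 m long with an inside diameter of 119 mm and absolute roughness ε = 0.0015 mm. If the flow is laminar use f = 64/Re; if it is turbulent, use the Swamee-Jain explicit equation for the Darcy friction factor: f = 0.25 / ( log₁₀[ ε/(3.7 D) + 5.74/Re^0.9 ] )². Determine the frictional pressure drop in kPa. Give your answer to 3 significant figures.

ΔP ≈ 0.0266 kPa

Cross-sectional area A = πD²/4 = π(0.119)²/4 = 0.01112 m²; mean velocity V = Q/A = 0.000309/0.01112 = 0.02778 m/s.
Reynolds number Re = ρVD/μ = 1870 · 0.02778 · 0.119 / 0.00342 = 1808.
Re < 2300 → laminar flow, so f = 64/Re = 64/1808 = 0.0354 (the turbulent correlation is not needed).
Darcy-Weisbach: ΔP = f(L/D)(ρV²/2) = 0.0354·(124/0.119)·(1870·0.02778²/2) = 0.0354·1042·0.7217 = 26.62 Pa.
ΔP = 26.62 Pa = 0.0266 kPa.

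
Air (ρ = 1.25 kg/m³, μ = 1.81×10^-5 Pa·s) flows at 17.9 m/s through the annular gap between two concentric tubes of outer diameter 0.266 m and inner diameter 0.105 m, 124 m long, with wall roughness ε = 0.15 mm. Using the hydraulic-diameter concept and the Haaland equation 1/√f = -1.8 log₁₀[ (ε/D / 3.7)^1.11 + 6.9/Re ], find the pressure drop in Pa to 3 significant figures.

ΔP ≈ 3180 Pa

Hydraulic diameter D_h = 4A/P = D_o - D_i = 0.266 - 0.105 = 0.161 m.
Re = ρVD_h/μ = 1.25·17.9·0.161/1.81e-05 = 1.99e+05.
ε/D_h = 0.00015/0.161 = 0.000932; Haaland gives 1/√f = -1.8 log₁₀[0.000101+3.47e-05] = 6.96, so f = 0.02064.
ΔP = f(L/D_h)(ρV²/2) = 0.02064·124/0.161·200.3 = 3184 Pa.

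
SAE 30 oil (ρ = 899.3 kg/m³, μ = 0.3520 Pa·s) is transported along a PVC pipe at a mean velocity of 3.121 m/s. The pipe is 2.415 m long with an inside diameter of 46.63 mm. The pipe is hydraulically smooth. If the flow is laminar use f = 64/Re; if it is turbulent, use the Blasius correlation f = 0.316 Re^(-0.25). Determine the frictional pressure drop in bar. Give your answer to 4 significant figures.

ΔP ≈ 0.3905 bar

Reynolds number Re = ρVD/μ = 899.3 · 3.121 · 0.04663 / 0.352 = 371.8.
Re < 2300 → laminar flow, so f = 64/Re = 64/371.8 = 0.1721 (the turbulent correlation is not needed).
Darcy-Weisbach: ΔP = f(L/D)(ρV²/2) = 0.1721·(2.415/0.04663)·(899.3·3.121²/2) = 0.1721·51.79·4380 = 3.905e+04 Pa.
ΔP = 3.905e+04 Pa = 0.3905 bar.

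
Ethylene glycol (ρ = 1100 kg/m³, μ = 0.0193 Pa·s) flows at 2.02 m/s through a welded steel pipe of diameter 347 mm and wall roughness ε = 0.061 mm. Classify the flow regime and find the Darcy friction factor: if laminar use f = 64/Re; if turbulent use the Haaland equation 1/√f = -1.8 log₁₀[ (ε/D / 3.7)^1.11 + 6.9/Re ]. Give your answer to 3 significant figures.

f ≈ 0.0223

Re = ρVD/μ = 1100·2.02·0.347/0.0193 = 3.995e+04.
Re > 4000 → turbulent. ε/D = 6.1e-05/0.347 = 0.000176; Haaland: 1/√f = -1.8 log₁₀[1.59e-05 + 0.000173] = 6.704, so f = 0.02225.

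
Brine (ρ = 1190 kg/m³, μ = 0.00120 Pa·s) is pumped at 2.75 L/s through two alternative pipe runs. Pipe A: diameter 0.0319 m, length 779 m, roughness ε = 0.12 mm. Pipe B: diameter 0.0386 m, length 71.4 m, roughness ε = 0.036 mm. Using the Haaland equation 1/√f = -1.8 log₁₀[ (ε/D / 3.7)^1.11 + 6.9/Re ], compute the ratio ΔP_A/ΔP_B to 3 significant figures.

Pipe A: V = Q/A = 0.00275/0.0007992 = 3.441 m/s; Re = 1.088e+05; ε/D = 0.00376; Haaland → f = 0.0289; ΔP_A = f(L/D)(ρV²/2) = 4.972e+06 Pa.
Pipe B: V = Q/A = 0.00275/0.00117 = 2.35 m/s; Re = 8.995e+04; ε/D = 0.000933; Haaland → f = 0.02195; ΔP_B = f(L/D)(ρV²/2) = 1.334e+05 Pa.
ΔP_A/ΔP_B = 4.972e+06/1.334e+05 = 37.3.

ΔP_A/ΔP_B ≈ 37.3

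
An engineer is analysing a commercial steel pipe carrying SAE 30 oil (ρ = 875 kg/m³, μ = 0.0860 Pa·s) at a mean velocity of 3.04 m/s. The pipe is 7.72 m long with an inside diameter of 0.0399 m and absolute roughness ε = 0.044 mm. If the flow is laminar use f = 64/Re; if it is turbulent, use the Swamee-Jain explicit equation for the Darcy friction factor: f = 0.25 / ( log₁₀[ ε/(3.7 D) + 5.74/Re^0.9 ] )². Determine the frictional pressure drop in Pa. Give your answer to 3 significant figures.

ΔP ≈ 40600 Pa

Reynolds number Re = ρVD/μ = 875 · 3.04 · 0.0399 / 0.086 = 1234.
Re < 2300 → laminar flow, so f = 64/Re = 64/1234 = 0.05186 (the turbulent correlation is not needed).
Darcy-Weisbach: ΔP = f(L/D)(ρV²/2) = 0.05186·(7.72/0.0399)·(875·3.04²/2) = 0.05186·193.5·4043 = 4.057e+04 Pa.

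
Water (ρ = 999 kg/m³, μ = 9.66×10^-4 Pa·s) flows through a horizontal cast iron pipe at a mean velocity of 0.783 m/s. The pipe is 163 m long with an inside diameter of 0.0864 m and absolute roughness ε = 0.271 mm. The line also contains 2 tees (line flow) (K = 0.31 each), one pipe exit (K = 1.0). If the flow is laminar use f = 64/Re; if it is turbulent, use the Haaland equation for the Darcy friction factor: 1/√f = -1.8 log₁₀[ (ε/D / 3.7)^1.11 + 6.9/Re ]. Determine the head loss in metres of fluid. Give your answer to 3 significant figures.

h_f ≈ 1.71 m

Reynolds number Re = ρVD/μ = 999 · 0.783 · 0.0864 / 0.000966 = 6.996e+04.
Re > 4000 → turbulent. Relative roughness ε/D = 0.000271/0.0864 = 0.00314. Haaland: 1/√f = -1.8 log₁₀[(0.00314/3.7)^1.11 + 6.9/6.996e+04] = -1.8 log₁₀[0.000389 + 9.86e-05] = 5.961, so f = 0.02814.
Total minor-loss coefficient ΣK = 2·0.31 + 1·1 = 1.62.
ΔP = [f·L/D + ΣK]·(ρV²/2) = [0.02814·163/0.0864 + 1.62]·(999·0.783²/2) = [53.1 + 1.62]·306.2 = 1.676e+04 Pa.
Head loss h_f = ΔP/(ρg) = 1.676e+04/(999·9.81) = 1.71 m.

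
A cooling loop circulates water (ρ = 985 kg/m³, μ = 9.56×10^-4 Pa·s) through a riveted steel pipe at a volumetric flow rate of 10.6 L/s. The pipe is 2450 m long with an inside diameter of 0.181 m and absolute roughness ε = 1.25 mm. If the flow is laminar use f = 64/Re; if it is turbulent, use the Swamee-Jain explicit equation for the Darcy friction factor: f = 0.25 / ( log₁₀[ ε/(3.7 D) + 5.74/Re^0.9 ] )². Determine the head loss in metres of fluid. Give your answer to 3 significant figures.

Q = 10.6 L/s = 10.6/1000 = 0.0106 m³/s.
Cross-sectional area A = πD²/4 = π(0.181)²/4 = 0.02573 m²; mean velocity V = Q/A = 0.0106/0.02573 = 0.412 m/s.
Reynolds number Re = ρVD/μ = 985 · 0.412 · 0.181 / 0.000956 = 7.683e+04.
Re > 4000 → turbulent. Relative roughness ε/D = 0.00125/0.181 = 0.00691. Swamee-Jain: f = 0.25/(log₁₀[0.00691/3.7 + 5.74/7.683e+04^0.9])² = 0.25/(log₁₀[0.00187 + 0.00023])² = 0.25/(-2.678)² = 0.03485.
Darcy-Weisbach: ΔP = f(L/D)(ρV²/2) = 0.03485·(2450/0.181)·(985·0.412²/2) = 0.03485·1.354e+04·83.58 = 3.943e+04 Pa.
Head loss h_f = ΔP/(ρg) = 3.943e+04/(985·9.81) = 4.08 m.

h_f ≈ 4.08 m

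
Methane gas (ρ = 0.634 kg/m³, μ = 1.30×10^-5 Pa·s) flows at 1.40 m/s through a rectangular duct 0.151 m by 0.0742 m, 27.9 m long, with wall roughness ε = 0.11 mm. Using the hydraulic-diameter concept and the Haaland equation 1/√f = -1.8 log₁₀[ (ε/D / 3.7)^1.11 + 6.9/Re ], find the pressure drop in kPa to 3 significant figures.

Hydraulic diameter D_h = 4A/P = 4·(0.151·0.0742)/(2·(0.151+0.0742)) = 0.04482/0.4504 = 0.0995 m.
Re = ρVD_h/μ = 0.634·1.4·0.0995/1.3e-05 = 6794.
ε/D_h = 0.00011/0.0995 = 0.00111; Haaland gives 1/√f = -1.8 log₁₀[0.000122+0.00102] = 5.299, so f = 0.03561.
ΔP = f(L/D_h)(ρV²/2) = 0.03561·27.9/0.0995·0.6213 = 6.204 Pa.
ΔP = 0.00620 kPa.

ΔP ≈ 0.00620 kPa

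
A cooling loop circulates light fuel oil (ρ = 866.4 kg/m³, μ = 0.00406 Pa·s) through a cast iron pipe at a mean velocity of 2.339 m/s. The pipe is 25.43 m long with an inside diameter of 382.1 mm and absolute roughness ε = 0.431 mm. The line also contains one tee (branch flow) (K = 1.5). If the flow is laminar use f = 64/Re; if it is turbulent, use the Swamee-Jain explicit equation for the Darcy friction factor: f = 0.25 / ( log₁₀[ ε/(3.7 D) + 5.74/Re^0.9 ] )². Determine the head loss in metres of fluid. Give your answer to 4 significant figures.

h_f ≈ 0.8217 m

Reynolds number Re = ρVD/μ = 866.4 · 2.339 · 0.3821 / 0.00406 = 1.907e+05.
Re > 4000 → turbulent. Relative roughness ε/D = 0.000431/0.3821 = 0.00113. Swamee-Jain: f = 0.25/(log₁₀[0.00113/3.7 + 5.74/1.907e+05^0.9])² = 0.25/(log₁₀[0.000305 + 0.000102])² = 0.25/(-3.391)² = 0.02174.
Total minor-loss coefficient ΣK = 1·1.5 = 1.5.
ΔP = [f·L/D + ΣK]·(ρV²/2) = [0.02174·25.43/0.3821 + 1.5]·(866.4·2.339²/2) = [1.447 + 1.5]·2370 = 6984 Pa.
Head loss h_f = ΔP/(ρg) = 6984/(866.4·9.81) = 0.8217 m.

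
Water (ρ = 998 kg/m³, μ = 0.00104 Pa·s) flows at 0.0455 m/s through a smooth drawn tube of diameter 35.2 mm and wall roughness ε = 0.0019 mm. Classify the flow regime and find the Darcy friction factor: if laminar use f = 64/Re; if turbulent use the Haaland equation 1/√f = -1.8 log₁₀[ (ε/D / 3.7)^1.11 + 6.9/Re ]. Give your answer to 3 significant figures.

f ≈ 0.0416

Re = ρVD/μ = 998·0.0455·0.0352/0.00104 = 1537.
Re < 2300 → laminar, so f = 64/Re = 0.04164 (roughness is irrelevant in laminar flow).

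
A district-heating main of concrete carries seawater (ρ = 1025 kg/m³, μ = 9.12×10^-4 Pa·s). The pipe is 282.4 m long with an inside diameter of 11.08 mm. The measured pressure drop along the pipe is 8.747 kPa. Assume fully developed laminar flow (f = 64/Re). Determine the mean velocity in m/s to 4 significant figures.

For laminar flow, f = 64/Re with Re = ρVD/μ, so Darcy-Weisbach reduces to ΔP = 32μLV/D². Solving for V: V = ΔP·D²/(32μL) = 8747·(0.01108)²/(32·0.000912·282.4) = 0.1303 m/s.
Check: Re = ρVD/μ = 1025·0.1303·0.01108/0.000912 = 1623 < 2300, so the laminar assumption holds.

V ≈ 0.1303 m/s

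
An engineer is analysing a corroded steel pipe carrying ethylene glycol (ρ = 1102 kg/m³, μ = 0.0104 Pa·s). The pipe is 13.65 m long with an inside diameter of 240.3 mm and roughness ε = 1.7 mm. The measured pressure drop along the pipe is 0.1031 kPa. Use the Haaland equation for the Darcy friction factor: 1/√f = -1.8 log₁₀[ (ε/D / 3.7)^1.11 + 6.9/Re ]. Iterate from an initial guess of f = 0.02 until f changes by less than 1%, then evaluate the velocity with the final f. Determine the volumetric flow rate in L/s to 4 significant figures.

Rearranging Darcy-Weisbach: V = √(2·ΔP·D/(f·L·ρ)). With ε/D = 0.0017/0.2403 = 0.00707, iterate starting from f = 0.02:
  f = 0.02 → V = √(2·103.1·0.2403/(0.02·13.65·1102)) = 0.4058 m/s; Re = ρVD/μ = 1.033e+04; f → 0.0397
  f = 0.0397 → V = 0.2881 m/s; Re = 7335; f → 0.04169
  f = 0.04169 → V = 0.2811 m/s; Re = 7158; f → 0.04185
Converged (Δf/f < 1%). With the final f = 0.04185: V = √(2·103.1·0.2403/(0.04185·13.65·1102)) = 0.2806 m/s.
Q = V·A = 0.2806·(π/4·0.2403²) = 0.01272 m³/s = 12.72 L/s.

Q ≈ 12.72 L/s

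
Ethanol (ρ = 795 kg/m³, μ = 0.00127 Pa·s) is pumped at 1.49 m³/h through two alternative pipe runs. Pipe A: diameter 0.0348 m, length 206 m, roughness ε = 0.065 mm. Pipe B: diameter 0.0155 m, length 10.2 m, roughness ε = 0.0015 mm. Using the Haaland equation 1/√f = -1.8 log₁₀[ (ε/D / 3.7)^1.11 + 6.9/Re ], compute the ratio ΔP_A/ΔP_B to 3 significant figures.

ΔP_A/ΔP_B ≈ 0.468

Pipe A: V = Q/A = 0.0004139/0.0009511 = 0.4351 m/s; Re = 9479; ε/D = 0.00187; Haaland → f = 0.03376; ΔP_A = f(L/D)(ρV²/2) = 1.504e+04 Pa.
Pipe B: V = Q/A = 0.0004139/0.0001887 = 2.193 m/s; Re = 2.128e+04; ε/D = 9.68e-05; Haaland → f = 0.02551; ΔP_B = f(L/D)(ρV²/2) = 3.211e+04 Pa.
ΔP_A/ΔP_B = 1.504e+04/3.211e+04 = 0.468.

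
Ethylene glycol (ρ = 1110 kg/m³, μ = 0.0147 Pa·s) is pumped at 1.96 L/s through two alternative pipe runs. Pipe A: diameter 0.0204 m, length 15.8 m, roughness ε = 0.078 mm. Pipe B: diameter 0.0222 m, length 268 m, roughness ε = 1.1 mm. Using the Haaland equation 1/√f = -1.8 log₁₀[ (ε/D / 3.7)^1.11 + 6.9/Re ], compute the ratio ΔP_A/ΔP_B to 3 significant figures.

ΔP_A/ΔP_B ≈ 0.0442

Pipe A: V = Q/A = 0.00196/0.0003269 = 5.997 m/s; Re = 9237; ε/D = 0.00382; Haaland → f = 0.03646; ΔP_A = f(L/D)(ρV²/2) = 5.636e+05 Pa.
Pipe B: V = Q/A = 0.00196/0.0003871 = 5.064 m/s; Re = 8488; ε/D = 0.0495; Haaland → f = 0.07425; ΔP_B = f(L/D)(ρV²/2) = 1.276e+07 Pa.
ΔP_A/ΔP_B = 5.636e+05/1.276e+07 = 0.0442.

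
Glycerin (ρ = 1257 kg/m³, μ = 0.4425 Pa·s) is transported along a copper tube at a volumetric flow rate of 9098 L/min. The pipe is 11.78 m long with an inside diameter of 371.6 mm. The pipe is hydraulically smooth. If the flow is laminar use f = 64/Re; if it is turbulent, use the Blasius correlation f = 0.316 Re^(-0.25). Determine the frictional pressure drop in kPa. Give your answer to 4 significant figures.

ΔP ≈ 1.689 kPa

Q = 9098 L/min = 9098/60000 = 0.1516 m³/s.
Cross-sectional area A = πD²/4 = π(0.3716)²/4 = 0.1085 m²; mean velocity V = Q/A = 0.1516/0.1085 = 1.398 m/s.
Reynolds number Re = ρVD/μ = 1257 · 1.398 · 0.3716 / 0.443 = 1476.
Re < 2300 → laminar flow, so f = 64/Re = 64/1476 = 0.04336 (the turbulent correlation is not needed).
Darcy-Weisbach: ΔP = f(L/D)(ρV²/2) = 0.04336·(11.78/0.3716)·(1257·1.398²/2) = 0.04336·31.7·1229 = 1689 Pa.
ΔP = 1689 Pa = 1.689 kPa.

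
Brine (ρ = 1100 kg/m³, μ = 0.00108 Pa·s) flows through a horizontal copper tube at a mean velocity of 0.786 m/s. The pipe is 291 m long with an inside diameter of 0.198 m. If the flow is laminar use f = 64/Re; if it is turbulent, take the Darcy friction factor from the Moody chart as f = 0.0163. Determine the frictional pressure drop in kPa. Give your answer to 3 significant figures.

ΔP ≈ 8.14 kPa

Reynolds number Re = ρVD/μ = 1100 · 0.786 · 0.198 / 0.00108 = 1.585e+05.
Re > 4000 → turbulent; use the Moody-chart value f = 0.0163.
Darcy-Weisbach: ΔP = f(L/D)(ρV²/2) = 0.0163·(291/0.198)·(1100·0.786²/2) = 0.0163·1470·339.8 = 8140 Pa.
ΔP = 8140 Pa = 8.14 kPa.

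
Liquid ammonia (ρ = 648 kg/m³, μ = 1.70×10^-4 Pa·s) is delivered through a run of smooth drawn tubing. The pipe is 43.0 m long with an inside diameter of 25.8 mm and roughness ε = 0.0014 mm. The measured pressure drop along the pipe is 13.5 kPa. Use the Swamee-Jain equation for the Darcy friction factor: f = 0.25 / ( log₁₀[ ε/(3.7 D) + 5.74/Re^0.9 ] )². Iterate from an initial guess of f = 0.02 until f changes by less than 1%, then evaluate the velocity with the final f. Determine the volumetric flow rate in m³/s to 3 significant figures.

Q ≈ 6.22×10^-4 m³/s

Rearranging Darcy-Weisbach: V = √(2·ΔP·D/(f·L·ρ)). With ε/D = 1.4e-06/0.0258 = 5.43e-05, iterate starting from f = 0.02:
  f = 0.02 → V = √(2·1.35e+04·0.0258/(0.02·43·648)) = 1.118 m/s; Re = ρVD/μ = 1.1e+05; f → 0.01786
  f = 0.01786 → V = 1.183 m/s; Re = 1.164e+05; f → 0.01767
  f = 0.01767 → V = 1.19 m/s; Re = 1.17e+05; f → 0.01765
Converged (Δf/f < 1%). With the final f = 0.01765: V = √(2·1.35e+04·0.0258/(0.01765·43·648)) = 1.19 m/s.
Q = V·A = 1.19·(π/4·0.0258²) = 0.0006222 m³/s = 6.22×10^-4 m³/s.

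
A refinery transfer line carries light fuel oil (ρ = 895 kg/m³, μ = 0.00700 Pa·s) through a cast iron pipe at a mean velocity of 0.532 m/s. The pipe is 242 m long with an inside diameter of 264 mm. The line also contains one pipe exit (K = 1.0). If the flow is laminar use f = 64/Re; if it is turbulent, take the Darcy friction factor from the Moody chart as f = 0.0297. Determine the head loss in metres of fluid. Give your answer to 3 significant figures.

Reynolds number Re = ρVD/μ = 895 · 0.532 · 0.264 / 0.007 = 1.796e+04.
Re > 4000 → turbulent; use the Moody-chart value f = 0.0297.
Total minor-loss coefficient ΣK = 1·1 = 1.
ΔP = [f·L/D + ΣK]·(ρV²/2) = [0.0297·242/0.264 + 1]·(895·0.532²/2) = [27.22 + 1]·126.7 = 3575 Pa.
Head loss h_f = ΔP/(ρg) = 3575/(895·9.81) = 0.407 m.

h_f ≈ 0.407 m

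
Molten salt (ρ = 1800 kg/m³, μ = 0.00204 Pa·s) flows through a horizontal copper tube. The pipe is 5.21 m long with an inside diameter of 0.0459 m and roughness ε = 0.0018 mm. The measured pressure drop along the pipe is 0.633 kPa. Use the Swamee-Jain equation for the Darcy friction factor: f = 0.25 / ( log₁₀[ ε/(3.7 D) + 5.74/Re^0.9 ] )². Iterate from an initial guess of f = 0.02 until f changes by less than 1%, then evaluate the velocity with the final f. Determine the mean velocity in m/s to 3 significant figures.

Rearranging Darcy-Weisbach: V = √(2·ΔP·D/(f·L·ρ)). With ε/D = 1.8e-06/0.0459 = 3.92e-05, iterate starting from f = 0.02:
  f = 0.02 → V = √(2·633·0.0459/(0.02·5.21·1800)) = 0.5566 m/s; Re = ρVD/μ = 2.254e+04; f → 0.02516
  f = 0.02516 → V = 0.4963 m/s; Re = 2.01e+04; f → 0.02588
  f = 0.02588 → V = 0.4893 m/s; Re = 1.982e+04; f → 0.02597
Converged (Δf/f < 1%). With the final f = 0.02597: V = √(2·633·0.0459/(0.02597·5.21·1800)) = 0.4884 m/s.

V ≈ 0.488 m/s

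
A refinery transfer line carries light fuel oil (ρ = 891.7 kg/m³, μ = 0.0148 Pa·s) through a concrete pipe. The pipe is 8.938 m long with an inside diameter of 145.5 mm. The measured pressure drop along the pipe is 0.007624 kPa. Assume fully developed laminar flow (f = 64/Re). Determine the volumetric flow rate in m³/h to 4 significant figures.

Q ≈ 2.282 m³/h

For laminar flow, f = 64/Re with Re = ρVD/μ, so Darcy-Weisbach reduces to ΔP = 32μLV/D². Solving for V: V = ΔP·D²/(32μL) = 7.624·(0.1455)²/(32·0.0148·8.938) = 0.03813 m/s.
Check: Re = ρVD/μ = 891.7·0.03813·0.1455/0.0148 = 334.3 < 2300, so the laminar assumption holds.
Q = V·A = 0.03813·(π/4·0.1455²) = 0.000634 m³/s = 2.282 m³/h.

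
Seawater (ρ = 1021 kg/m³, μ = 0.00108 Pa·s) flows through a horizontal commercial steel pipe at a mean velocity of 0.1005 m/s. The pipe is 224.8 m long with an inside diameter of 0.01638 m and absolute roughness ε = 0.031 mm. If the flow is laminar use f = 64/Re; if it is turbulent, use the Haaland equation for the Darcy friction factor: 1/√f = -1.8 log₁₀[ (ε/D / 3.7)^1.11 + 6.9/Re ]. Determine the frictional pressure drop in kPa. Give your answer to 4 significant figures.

ΔP ≈ 2.910 kPa

Reynolds number Re = ρVD/μ = 1021 · 0.1005 · 0.01638 / 0.00108 = 1556.
Re < 2300 → laminar flow, so f = 64/Re = 64/1556 = 0.04112 (the turbulent correlation is not needed).
Darcy-Weisbach: ΔP = f(L/D)(ρV²/2) = 0.04112·(224.8/0.01638)·(1021·0.1005²/2) = 0.04112·1.372e+04·5.156 = 2910 Pa.
ΔP = 2910 Pa = 2.910 kPa.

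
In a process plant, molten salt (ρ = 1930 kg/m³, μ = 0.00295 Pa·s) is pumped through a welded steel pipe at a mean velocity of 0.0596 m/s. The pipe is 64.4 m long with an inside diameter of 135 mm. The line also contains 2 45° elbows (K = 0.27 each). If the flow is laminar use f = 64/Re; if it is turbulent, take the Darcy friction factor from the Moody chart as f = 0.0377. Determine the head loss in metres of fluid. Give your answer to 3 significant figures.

Reynolds number Re = ρVD/μ = 1930 · 0.0596 · 0.135 / 0.00295 = 5264.
Re > 4000 → turbulent; use the Moody-chart value f = 0.0377.
Total minor-loss coefficient ΣK = 2·0.27 = 0.54.
ΔP = [f·L/D + ΣK]·(ρV²/2) = [0.0377·64.4/0.135 + 0.54]·(1930·0.0596²/2) = [17.98 + 0.54]·3.428 = 63.5 Pa.
Head loss h_f = ΔP/(ρg) = 63.5/(1930·9.81) = 0.00335 m.

h_f ≈ 0.00335 m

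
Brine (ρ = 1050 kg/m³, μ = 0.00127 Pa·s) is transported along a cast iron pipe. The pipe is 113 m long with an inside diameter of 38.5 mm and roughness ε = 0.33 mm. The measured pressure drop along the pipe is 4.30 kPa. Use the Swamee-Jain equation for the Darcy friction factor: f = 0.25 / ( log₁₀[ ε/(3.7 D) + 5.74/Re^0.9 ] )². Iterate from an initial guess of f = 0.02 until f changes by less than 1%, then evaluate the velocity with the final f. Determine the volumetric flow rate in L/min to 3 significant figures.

Q ≈ 17.6 L/min

Rearranging Darcy-Weisbach: V = √(2·ΔP·D/(f·L·ρ)). With ε/D = 0.00033/0.0385 = 0.00857, iterate starting from f = 0.02:
  f = 0.02 → V = √(2·4300·0.0385/(0.02·113·1050)) = 0.3735 m/s; Re = ρVD/μ = 1.189e+04; f → 0.04166
  f = 0.04166 → V = 0.2588 m/s; Re = 8238; f → 0.04361
  f = 0.04361 → V = 0.253 m/s; Re = 8052; f → 0.04375
Converged (Δf/f < 1%). With the final f = 0.04375: V = √(2·4300·0.0385/(0.04375·113·1050)) = 0.2526 m/s.
Q = V·A = 0.2526·(π/4·0.0385²) = 0.000294 m³/s = 17.6 L/min.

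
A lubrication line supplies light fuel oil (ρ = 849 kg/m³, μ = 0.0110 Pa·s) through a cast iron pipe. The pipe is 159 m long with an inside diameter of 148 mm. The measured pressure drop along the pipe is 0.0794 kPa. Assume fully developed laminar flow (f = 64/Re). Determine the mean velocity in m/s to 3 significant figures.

For laminar flow, f = 64/Re with Re = ρVD/μ, so Darcy-Weisbach reduces to ΔP = 32μLV/D². Solving for V: V = ΔP·D²/(32μL) = 79.4·(0.148)²/(32·0.011·159) = 0.03107 m/s.
Check: Re = ρVD/μ = 849·0.03107·0.148/0.011 = 355 < 2300, so the laminar assumption holds.

V ≈ 0.0311 m/s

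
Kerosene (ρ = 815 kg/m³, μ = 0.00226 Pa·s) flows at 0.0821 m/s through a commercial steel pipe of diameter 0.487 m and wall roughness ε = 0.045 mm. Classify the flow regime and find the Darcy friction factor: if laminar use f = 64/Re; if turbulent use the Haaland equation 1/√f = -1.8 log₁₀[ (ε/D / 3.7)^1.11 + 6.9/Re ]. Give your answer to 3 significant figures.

Re = ρVD/μ = 815·0.0821·0.487/0.00226 = 1.442e+04.
Re > 4000 → turbulent. ε/D = 4.5e-05/0.487 = 9.24e-05; Haaland: 1/√f = -1.8 log₁₀[7.78e-06 + 0.000479] = 5.964, so f = 0.02812.

f ≈ 0.0281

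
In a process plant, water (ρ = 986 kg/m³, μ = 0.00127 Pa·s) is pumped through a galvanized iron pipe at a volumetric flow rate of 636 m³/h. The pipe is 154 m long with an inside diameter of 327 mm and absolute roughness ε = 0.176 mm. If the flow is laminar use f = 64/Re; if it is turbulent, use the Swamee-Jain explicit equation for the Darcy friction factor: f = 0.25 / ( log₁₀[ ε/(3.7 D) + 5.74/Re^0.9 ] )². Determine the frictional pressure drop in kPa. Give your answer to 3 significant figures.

ΔP ≈ 18.4 kPa

Q = 636 m³/h = 636/3600 = 0.1767 m³/s.
Cross-sectional area A = πD²/4 = π(0.327)²/4 = 0.08398 m²; mean velocity V = Q/A = 0.1767/0.08398 = 2.104 m/s.
Reynolds number Re = ρVD/μ = 986 · 2.104 · 0.327 / 0.00127 = 5.341e+05.
Re > 4000 → turbulent. Relative roughness ε/D = 0.000176/0.327 = 0.000538. Swamee-Jain: f = 0.25/(log₁₀[0.000538/3.7 + 5.74/5.341e+05^0.9])² = 0.25/(log₁₀[0.000145 + 4.02e-05])² = 0.25/(-3.731)² = 0.01796.
Darcy-Weisbach: ΔP = f(L/D)(ρV²/2) = 0.01796·(154/0.327)·(986·2.104²/2) = 0.01796·470.9·2182 = 1.845e+04 Pa.
ΔP = 1.845e+04 Pa = 18.4 kPa.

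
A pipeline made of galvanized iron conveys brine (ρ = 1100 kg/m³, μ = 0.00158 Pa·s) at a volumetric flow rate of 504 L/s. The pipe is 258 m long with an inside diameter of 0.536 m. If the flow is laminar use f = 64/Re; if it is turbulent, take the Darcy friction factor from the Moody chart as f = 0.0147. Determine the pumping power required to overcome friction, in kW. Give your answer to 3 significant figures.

P ≈ 9.79 kW

Q = 504 L/s = 504/1000 = 0.504 m³/s.
Cross-sectional area A = πD²/4 = π(0.536)²/4 = 0.2256 m²; mean velocity V = Q/A = 0.504/0.2256 = 2.234 m/s.
Reynolds number Re = ρVD/μ = 1100 · 2.234 · 0.536 / 0.00158 = 8.335e+05.
Re > 4000 → turbulent; use the Moody-chart value f = 0.0147.
Darcy-Weisbach: ΔP = f(L/D)(ρV²/2) = 0.0147·(258/0.536)·(1100·2.234²/2) = 0.0147·481.3·2744 = 1.942e+04 Pa.
Pumping power P = QΔP = 0.504·1.942e+04 = 9786 W = 9.79 kW.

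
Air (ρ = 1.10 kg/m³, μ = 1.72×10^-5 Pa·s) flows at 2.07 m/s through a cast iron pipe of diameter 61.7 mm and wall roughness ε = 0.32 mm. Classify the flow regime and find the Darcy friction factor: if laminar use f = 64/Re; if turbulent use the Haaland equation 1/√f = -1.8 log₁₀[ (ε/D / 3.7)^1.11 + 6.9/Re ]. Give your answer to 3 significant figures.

Re = ρVD/μ = 1.1·2.07·0.0617/1.72e-05 = 8168.
Re > 4000 → turbulent. ε/D = 0.00032/0.0617 = 0.00519; Haaland: 1/√f = -1.8 log₁₀[0.00068 + 0.000845] = 5.07, so f = 0.0389.

f ≈ 0.0389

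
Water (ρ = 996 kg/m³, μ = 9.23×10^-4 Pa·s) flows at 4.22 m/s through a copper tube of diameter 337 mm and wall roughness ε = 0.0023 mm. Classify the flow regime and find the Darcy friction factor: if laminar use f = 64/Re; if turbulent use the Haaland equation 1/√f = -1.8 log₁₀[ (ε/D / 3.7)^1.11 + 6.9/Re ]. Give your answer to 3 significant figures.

f ≈ 0.0110

Re = ρVD/μ = 996·4.22·0.337/0.000923 = 1.535e+06.
Re > 4000 → turbulent. ε/D = 2.3e-06/0.337 = 6.82e-06; Haaland: 1/√f = -1.8 log₁₀[4.32e-07 + 4.5e-06] = 9.553, so f = 0.01096.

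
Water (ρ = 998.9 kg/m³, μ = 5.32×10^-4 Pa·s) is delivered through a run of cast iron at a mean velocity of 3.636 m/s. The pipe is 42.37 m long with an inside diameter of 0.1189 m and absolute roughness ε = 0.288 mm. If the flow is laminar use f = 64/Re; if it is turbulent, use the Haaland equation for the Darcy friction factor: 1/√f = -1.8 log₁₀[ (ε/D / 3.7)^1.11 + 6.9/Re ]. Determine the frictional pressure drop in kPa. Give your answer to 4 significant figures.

ΔP ≈ 58.55 kPa

Reynolds number Re = ρVD/μ = 998.9 · 3.636 · 0.1189 / 0.000532 = 8.117e+05.
Re > 4000 → turbulent. Relative roughness ε/D = 0.000288/0.1189 = 0.00242. Haaland: 1/√f = -1.8 log₁₀[(0.00242/3.7)^1.11 + 6.9/8.117e+05] = -1.8 log₁₀[0.000292 + 8.5e-06] = 6.339, so f = 0.02488.
Darcy-Weisbach: ΔP = f(L/D)(ρV²/2) = 0.02488·(42.37/0.1189)·(998.9·3.636²/2) = 0.02488·356.3·6603 = 5.855e+04 Pa.
ΔP = 5.855e+04 Pa = 58.55 kPa.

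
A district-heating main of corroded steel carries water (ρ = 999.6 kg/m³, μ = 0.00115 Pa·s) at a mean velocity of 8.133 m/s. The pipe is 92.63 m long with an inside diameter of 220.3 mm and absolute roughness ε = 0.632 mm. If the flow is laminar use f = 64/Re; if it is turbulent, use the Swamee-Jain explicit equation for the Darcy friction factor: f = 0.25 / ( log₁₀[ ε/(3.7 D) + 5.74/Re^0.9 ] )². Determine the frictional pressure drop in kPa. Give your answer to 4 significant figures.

ΔP ≈ 361.2 kPa

Reynolds number Re = ρVD/μ = 999.6 · 8.133 · 0.2203 / 0.00115 = 1.557e+06.
Re > 4000 → turbulent. Relative roughness ε/D = 0.000632/0.2203 = 0.00287. Swamee-Jain: f = 0.25/(log₁₀[0.00287/3.7 + 5.74/1.557e+06^0.9])² = 0.25/(log₁₀[0.000775 + 1.53e-05])² = 0.25/(-3.102)² = 0.02598.
Darcy-Weisbach: ΔP = f(L/D)(ρV²/2) = 0.02598·(92.63/0.2203)·(999.6·8.133²/2) = 0.02598·420.5·3.306e+04 = 3.612e+05 Pa.
ΔP = 3.612e+05 Pa = 361.2 kPa.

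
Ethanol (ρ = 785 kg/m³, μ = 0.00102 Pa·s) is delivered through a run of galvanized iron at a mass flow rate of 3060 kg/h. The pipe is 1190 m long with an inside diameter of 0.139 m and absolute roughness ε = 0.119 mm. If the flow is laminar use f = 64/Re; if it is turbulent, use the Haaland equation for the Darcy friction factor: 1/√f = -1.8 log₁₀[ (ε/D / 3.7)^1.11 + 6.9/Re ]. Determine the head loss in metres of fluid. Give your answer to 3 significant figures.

ṁ = 3060 kg/h = 3060/3600 = 0.85 kg/s.
A = πD²/4 = π(0.139)²/4 = 0.01517 m²; mean velocity V = ṁ/(ρA) = 0.85/(785 · 0.01517) = 0.07136 m/s.
Reynolds number Re = ρVD/μ = 785 · 0.07136 · 0.139 / 0.00102 = 7633.
Re > 4000 → turbulent. Relative roughness ε/D = 0.000119/0.139 = 0.000856. Haaland: 1/√f = -1.8 log₁₀[(0.000856/3.7)^1.11 + 6.9/7633] = -1.8 log₁₀[9.21e-05 + 0.000904] = 5.403, so f = 0.03425.
Darcy-Weisbach: ΔP = f(L/D)(ρV²/2) = 0.03425·(1190/0.139)·(785·0.07136²/2) = 0.03425·8561·1.998 = 586.1 Pa.
Head loss h_f = ΔP/(ρg) = 586.1/(785·9.81) = 0.0761 m.

h_f ≈ 0.0761 m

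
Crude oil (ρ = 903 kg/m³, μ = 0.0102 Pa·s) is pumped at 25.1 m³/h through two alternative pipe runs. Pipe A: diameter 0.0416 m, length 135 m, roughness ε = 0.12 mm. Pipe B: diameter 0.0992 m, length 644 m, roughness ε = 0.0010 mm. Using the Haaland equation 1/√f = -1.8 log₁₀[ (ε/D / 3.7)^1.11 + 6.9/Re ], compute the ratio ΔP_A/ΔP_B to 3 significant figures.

ΔP_A/ΔP_B ≈ 15.3

Pipe A: V = Q/A = 0.006972/0.001359 = 5.13 m/s; Re = 1.889e+04; ε/D = 0.00288; Haaland → f = 0.03125; ΔP_A = f(L/D)(ρV²/2) = 1.205e+06 Pa.
Pipe B: V = Q/A = 0.006972/0.007729 = 0.9021 m/s; Re = 7922; ε/D = 1.01e-05; Haaland → f = 0.03297; ΔP_B = f(L/D)(ρV²/2) = 7.864e+04 Pa.
ΔP_A/ΔP_B = 1.205e+06/7.864e+04 = 15.3.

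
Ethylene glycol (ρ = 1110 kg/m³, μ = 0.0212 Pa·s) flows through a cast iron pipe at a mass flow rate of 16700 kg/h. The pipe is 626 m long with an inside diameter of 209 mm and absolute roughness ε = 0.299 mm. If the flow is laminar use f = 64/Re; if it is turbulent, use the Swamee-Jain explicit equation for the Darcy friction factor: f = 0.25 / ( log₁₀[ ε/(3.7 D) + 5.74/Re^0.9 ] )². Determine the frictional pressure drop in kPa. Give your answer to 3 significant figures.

ṁ = 16700 kg/h = 16700/3600 = 4.639 kg/s.
A = πD²/4 = π(0.209)²/4 = 0.03431 m²; mean velocity V = ṁ/(ρA) = 4.639/(1110 · 0.03431) = 0.1218 m/s.
Reynolds number Re = ρVD/μ = 1110 · 0.1218 · 0.209 / 0.0212 = 1333.
Re < 2300 → laminar flow, so f = 64/Re = 64/1333 = 0.04801 (the turbulent correlation is not needed).
Darcy-Weisbach: ΔP = f(L/D)(ρV²/2) = 0.04801·(626/0.209)·(1110·0.1218²/2) = 0.04801·2995·8.236 = 1184 Pa.
ΔP = 1184 Pa = 1.18 kPa.

ΔP ≈ 1.18 kPa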